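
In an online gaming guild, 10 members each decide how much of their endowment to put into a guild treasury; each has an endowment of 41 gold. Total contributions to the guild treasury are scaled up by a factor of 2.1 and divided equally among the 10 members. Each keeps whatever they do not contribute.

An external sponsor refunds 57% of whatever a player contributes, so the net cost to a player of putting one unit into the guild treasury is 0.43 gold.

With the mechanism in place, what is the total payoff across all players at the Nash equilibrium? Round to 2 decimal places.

Even with the mechanism, each unit contributed returns only (2.1/10) / 0.43 = 0.4884 per unit of net cost, so contributing nothing is still dominant.
At the Nash equilibrium no one contributes; group total payoff = 10 × 41 = 410.

410.00 gold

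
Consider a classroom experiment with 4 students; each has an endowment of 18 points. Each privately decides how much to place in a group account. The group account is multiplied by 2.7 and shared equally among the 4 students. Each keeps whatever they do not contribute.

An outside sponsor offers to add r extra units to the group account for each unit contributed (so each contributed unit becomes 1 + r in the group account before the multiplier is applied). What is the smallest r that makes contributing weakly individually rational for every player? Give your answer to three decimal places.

0.481

With matching at rate r, one contributed unit becomes (1 + r) in the group account and returns 2.7 × (1 + r) / 4 to the contributor.
Setting this equal to 1: 1 + r = 4/2.7 = 1.4815.
So the minimum matching rate is r = 1.4815 − 1 = 0.481.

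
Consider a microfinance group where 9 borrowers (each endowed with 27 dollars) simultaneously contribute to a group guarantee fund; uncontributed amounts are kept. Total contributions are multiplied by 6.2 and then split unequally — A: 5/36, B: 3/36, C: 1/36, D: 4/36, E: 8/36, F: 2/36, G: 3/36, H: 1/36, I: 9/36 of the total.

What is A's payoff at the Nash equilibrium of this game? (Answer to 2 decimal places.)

For player j, contributing a unit is worthwhile iff 6.2 × (j's share) ≥ 1, i.e. iff j's share is at least 0.1613.
The shares above 0.1613 belong to E and I, contributing 27 each; the remaining 7 contribute 0. Total contributed: 54.
A keeps 27 and receives 6.2 × 54 × 5/36 = 46.50 from the group guarantee fund, for a payoff of 73.50.

73.50 dollars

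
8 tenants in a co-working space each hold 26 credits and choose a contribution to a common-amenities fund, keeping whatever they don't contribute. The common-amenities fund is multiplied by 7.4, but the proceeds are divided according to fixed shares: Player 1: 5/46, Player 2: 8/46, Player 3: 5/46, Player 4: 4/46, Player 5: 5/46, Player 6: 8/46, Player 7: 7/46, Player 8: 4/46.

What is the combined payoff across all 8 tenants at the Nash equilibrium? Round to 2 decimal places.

Each unit j contributes comes back to j as 7.4 × (j's share), so j prefers to contribute only if that share exceeds 1/7.4 = 0.1351; otherwise keeping the unit dominates.
Player 2, Player 6 and Player 7 are above the threshold, contributing 26 each; the remaining 5 contribute 0. Total contributed: 78.
The common-amenities fund pays out 7.4 × 78 = 577.20 in total (split across the unequal shares, but the aggregate is all that matters for the group sum).
The 5 free-riders keep 26 each, adding 130. Group total = 130 + 577.20 = 707.20.

707.20 credits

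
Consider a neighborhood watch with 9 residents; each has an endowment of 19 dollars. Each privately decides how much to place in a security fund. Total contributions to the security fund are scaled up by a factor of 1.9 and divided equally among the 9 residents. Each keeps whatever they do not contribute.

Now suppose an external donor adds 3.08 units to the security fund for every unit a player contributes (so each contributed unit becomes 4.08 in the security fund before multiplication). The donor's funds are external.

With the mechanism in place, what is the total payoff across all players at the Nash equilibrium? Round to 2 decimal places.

171.00 dollars

Even with the mechanism, each unit contributed returns only 1.9 × 4.08 / 9 = 0.8613 per unit of net cost, so contributing nothing is still dominant.
Everyone keeps their endowment and the group total is 9 × 19 = 171.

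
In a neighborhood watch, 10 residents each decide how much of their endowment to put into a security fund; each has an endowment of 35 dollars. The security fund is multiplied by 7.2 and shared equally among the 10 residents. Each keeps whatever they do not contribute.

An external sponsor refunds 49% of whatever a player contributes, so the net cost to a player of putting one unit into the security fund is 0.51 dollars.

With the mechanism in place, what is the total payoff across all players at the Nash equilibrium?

2691.50 dollars

The effective private return per unit is now (7.2/10) / 0.51 = 1.4118 > 1, so every player's dominant strategy flips to full contribution.
At the Nash equilibrium everyone contributes 35. Group total payoff = 10 × (35 × 0.49 + 7.2 × 35) = 2691.50.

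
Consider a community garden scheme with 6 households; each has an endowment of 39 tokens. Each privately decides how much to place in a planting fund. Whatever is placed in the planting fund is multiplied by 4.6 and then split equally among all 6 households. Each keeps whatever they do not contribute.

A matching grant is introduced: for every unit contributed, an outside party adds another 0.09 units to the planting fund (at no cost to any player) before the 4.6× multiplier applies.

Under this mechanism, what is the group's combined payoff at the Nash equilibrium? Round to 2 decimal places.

234.00 tokens

The effective private return is 4.6 × 1.09 / 6 = 0.8357, which is still under 1, so the mechanism doesn't change anyone's dominant strategy: zero contribution.
At the Nash equilibrium no one contributes; group total payoff = 6 × 39 = 234.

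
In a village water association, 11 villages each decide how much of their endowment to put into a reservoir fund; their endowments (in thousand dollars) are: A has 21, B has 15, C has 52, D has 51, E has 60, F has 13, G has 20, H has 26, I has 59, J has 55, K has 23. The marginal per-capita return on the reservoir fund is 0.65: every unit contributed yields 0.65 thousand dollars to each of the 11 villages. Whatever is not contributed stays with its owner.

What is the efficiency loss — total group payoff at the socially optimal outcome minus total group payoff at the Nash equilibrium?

The private return per contributed unit is 0.65 < 1 for everyone, so the Nash equilibrium is zero contribution and the group total is Σ E_j = 21 + 15 + 52 + 51 + 60 + 13 + 20 + 26 + 59 + 55 + 23 = 395.
Each contributed unit returns 7.150 to the group, so the social optimum is full contribution by everyone: group total = 7.150 × 395 = 2824.25.
Efficiency loss = (7.150 − 1) × 395 = 2429.25.

2429.25 thousand dollars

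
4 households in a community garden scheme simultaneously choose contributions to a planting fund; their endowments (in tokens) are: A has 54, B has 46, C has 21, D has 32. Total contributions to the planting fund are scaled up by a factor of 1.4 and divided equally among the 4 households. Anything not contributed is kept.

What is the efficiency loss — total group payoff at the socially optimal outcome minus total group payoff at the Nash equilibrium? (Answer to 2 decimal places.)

The private return per contributed unit is 1.4/4 = 0.3500 < 1 for every player regardless of endowment, so the Nash equilibrium is zero contribution and the group total is Σ E_j = 54 + 46 + 21 + 32 = 153.
Each contributed unit returns 1.400 to the group, so the social optimum is full contribution by everyone: group total = 1.400 × 153 = 214.20.
Efficiency loss = (1.400 − 1) × 153 = 61.20.

61.20 tokens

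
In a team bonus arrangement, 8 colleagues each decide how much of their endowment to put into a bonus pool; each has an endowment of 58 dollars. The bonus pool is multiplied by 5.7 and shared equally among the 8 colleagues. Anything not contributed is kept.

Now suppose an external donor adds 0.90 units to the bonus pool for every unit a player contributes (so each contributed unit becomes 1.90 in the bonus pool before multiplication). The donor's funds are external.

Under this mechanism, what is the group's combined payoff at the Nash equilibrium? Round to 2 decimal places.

Under the mechanism each unit contributed yields 5.7 × 1.90 / 8 = 1.3538 back to its contributor per unit of net cost, which exceeds 1, making full contribution the dominant choice for everyone.
At the Nash equilibrium everyone contributes 58. Group total payoff = 5.7 × 1.90 × 464 = 5025.12.

5025.12 dollars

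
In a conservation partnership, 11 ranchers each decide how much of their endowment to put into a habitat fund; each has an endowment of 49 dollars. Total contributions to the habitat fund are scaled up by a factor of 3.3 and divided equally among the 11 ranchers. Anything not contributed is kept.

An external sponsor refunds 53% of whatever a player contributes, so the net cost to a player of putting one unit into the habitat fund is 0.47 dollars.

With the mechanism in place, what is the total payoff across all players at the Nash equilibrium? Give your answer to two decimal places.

The effective private return is (3.3/11) / 0.47 = 0.6383, which is still under 1, so the mechanism doesn't change anyone's dominant strategy: zero contribution.
Everyone keeps their endowment and the group total is 11 × 49 = 539.

539.00 dollars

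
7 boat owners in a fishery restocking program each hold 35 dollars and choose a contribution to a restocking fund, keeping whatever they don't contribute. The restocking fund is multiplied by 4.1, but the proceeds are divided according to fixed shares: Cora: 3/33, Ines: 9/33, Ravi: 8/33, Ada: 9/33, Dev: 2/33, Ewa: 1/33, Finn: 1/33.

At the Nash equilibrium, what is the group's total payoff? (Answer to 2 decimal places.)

462.00 dollars

Player j's private return per contributed unit is 4.1 × (j's share). Contributing is weakly dominant for j when that share is at least 1/4.1 = 0.2439, and contributing 0 is dominant otherwise.
Ines and Ada clear that bar, contributing 35 each; the remaining 5 contribute 0. Total contributed: 70.
The restocking fund pays out 4.1 × 70 = 287.00 in total (split across the unequal shares, but the aggregate is all that matters for the group sum).
The 5 free-riders keep 35 each, adding 175. Group total = 175 + 287.00 = 462.00.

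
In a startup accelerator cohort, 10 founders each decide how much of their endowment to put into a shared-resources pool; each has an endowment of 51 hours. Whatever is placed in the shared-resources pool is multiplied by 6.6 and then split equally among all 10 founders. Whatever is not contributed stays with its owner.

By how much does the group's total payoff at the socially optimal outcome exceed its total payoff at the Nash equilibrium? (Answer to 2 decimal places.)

Each contributed unit returns 6.6/10 = 0.6600 to its contributor — below 1 — so contributing 0 is dominant for every player. At the Nash equilibrium everyone keeps their 51, and the group total is 10 × 51 = 510.
Each contributed unit returns 6.600 to the group as a whole (0.6600 to each of 10 players), which exceeds 1, so the social optimum is full contribution: group total = 6.600 × 510 = 3366.00.
Efficiency loss = 3366.00 − 510 = 2856.00.

2856.00 hours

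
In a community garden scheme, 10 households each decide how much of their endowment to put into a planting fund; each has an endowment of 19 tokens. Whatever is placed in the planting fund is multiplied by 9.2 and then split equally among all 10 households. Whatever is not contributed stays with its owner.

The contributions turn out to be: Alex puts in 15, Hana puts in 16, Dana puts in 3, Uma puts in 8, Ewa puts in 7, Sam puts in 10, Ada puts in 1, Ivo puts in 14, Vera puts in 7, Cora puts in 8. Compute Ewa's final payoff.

93.88 tokens

Total contributed: 15 + 16 + 3 + 8 + 7 + 10 + 1 + 14 + 7 + 8 = 89.
Each receives 9.2 × 89 / 10 = 81.88 from the planting fund.
Ewa keeps 19 − 7 = 12, so Ewa's payoff is 12 + 81.88 = 93.88.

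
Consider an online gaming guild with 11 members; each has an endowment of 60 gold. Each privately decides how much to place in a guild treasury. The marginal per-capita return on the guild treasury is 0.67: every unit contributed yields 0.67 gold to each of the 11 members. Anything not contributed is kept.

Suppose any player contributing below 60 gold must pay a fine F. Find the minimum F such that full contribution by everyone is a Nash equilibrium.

19.80 gold

Given the others contribute fully, the best deviation is to contribute 0 (any partial contribution still incurs the fine and gives up units whose private return 0.67 is below 1).
Deviating from 60 to 0 saves 60 gold but forfeits the deviator's share of the drop in the guild treasury: 0.67 × 60 = 40.20.
So the deviation gain is 60 − 40.20 = 19.80, and the fine must be at least 19.80 gold to wipe it out.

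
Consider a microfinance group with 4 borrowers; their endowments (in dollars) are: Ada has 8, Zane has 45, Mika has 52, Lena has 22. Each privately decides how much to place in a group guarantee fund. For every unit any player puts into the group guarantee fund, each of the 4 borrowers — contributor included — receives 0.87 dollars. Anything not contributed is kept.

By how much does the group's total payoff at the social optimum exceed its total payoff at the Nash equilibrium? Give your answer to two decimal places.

The private return per contributed unit is 0.87 < 1 for everyone, so the Nash equilibrium is zero contribution and the group total is Σ E_j = 8 + 45 + 52 + 22 = 127.
Each contributed unit returns 3.480 to the group, so the social optimum is full contribution by everyone: group total = 3.480 × 127 = 441.96.
Efficiency loss = (3.480 − 1) × 127 = 314.96.

314.96 dollars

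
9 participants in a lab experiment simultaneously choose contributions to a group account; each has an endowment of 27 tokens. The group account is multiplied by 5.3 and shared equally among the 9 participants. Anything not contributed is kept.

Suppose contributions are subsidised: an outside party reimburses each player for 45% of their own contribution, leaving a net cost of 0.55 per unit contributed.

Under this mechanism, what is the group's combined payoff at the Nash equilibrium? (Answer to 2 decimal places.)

Under the mechanism each unit contributed yields (5.3/9) / 0.55 = 1.0707 back to its contributor per unit of net cost, which exceeds 1, making full contribution the dominant choice for everyone.
At the Nash equilibrium everyone contributes 27. Group total payoff = 9 × (27 × 0.45 + 5.3 × 27) = 1397.25.

1397.25 tokens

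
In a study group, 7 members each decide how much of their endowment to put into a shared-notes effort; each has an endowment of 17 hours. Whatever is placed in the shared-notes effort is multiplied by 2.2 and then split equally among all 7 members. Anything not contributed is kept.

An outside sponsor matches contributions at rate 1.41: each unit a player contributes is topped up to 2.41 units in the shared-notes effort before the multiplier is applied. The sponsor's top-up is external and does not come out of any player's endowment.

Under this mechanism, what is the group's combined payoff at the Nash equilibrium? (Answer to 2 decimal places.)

119.00 hours

Even with the mechanism, each unit contributed returns only 2.2 × 2.41 / 7 = 0.7574 per unit of net cost, so contributing nothing is still dominant.
Everyone keeps their endowment and the group total is 7 × 17 = 119.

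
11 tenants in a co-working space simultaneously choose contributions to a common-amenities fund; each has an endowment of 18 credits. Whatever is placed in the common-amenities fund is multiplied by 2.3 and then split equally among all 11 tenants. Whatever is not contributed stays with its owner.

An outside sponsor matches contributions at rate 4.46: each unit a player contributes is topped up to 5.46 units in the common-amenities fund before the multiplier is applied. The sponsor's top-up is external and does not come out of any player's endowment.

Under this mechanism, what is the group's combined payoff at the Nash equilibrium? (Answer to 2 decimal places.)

2486.48 credits

Under the mechanism each unit contributed yields 2.3 × 5.46 / 11 = 1.1416 back to its contributor per unit of net cost, which exceeds 1, making full contribution the dominant choice for everyone.
So the Nash equilibrium is full contribution by all 11; the group earns 2.3 × 5.46 × 198 = 2486.48.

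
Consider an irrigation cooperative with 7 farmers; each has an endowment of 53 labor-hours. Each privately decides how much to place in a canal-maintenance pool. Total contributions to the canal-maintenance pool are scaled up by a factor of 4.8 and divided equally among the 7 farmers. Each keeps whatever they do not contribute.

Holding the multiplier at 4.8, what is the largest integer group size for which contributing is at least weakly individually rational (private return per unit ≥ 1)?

4

Private return per unit is 4.8/(group size), which is ≥ 1 whenever the group size is ≤ 4.8.
The largest such integer is 4.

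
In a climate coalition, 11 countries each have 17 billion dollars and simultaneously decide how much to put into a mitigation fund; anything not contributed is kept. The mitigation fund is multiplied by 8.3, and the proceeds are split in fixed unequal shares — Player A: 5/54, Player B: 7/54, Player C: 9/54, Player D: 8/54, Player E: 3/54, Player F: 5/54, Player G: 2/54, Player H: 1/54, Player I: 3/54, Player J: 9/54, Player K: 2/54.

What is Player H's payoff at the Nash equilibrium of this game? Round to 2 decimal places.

27.45 billion dollars

Each unit j contributes comes back to j as 8.3 × (j's share), so j prefers to contribute only if that share exceeds 1/8.3 = 0.1205; otherwise keeping the unit dominates.
Player B, Player C, Player D and Player J clear that bar, contributing 17 each; the remaining 7 contribute 0. Total contributed: 68.
Player H keeps 17 and receives 8.3 × 68 × 1/54 = 10.45 from the mitigation fund, for a payoff of 27.45.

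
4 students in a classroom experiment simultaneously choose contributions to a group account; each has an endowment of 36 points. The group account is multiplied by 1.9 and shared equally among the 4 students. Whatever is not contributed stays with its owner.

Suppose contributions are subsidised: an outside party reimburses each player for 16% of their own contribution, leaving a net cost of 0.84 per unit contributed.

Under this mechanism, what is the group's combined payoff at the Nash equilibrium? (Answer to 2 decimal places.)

Even with the mechanism, each unit contributed returns only (1.9/4) / 0.84 = 0.5655 per unit of net cost, so contributing nothing is still dominant.
Everyone keeps their endowment and the group total is 4 × 36 = 144.

144.00 points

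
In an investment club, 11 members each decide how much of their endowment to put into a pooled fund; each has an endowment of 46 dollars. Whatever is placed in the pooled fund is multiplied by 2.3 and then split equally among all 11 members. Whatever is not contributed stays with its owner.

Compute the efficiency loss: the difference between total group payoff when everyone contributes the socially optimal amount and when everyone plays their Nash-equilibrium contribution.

Each contributed unit returns 2.3/11 = 0.2091 to its contributor — below 1 — so contributing 0 is dominant for every player. At the Nash equilibrium everyone keeps their 46, and the group total is 11 × 46 = 506.
Each contributed unit returns 2.300 to the group as a whole (0.2091 to each of 11 players), which exceeds 1, so the social optimum is full contribution: group total = 2.300 × 506 = 1163.80.
Efficiency loss = 1163.80 − 506 = 657.80.

657.80 dollars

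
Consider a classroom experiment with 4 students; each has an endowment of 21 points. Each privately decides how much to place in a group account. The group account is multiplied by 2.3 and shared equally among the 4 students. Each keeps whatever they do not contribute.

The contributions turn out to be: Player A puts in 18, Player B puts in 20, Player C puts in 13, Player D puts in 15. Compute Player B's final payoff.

38.95 points

Total contributed: 18 + 20 + 13 + 15 = 66.
Each receives 2.3 × 66 / 4 = 37.95 from the group account.
Player B keeps 21 − 20 = 1, so Player B's payoff is 1 + 37.95 = 38.95.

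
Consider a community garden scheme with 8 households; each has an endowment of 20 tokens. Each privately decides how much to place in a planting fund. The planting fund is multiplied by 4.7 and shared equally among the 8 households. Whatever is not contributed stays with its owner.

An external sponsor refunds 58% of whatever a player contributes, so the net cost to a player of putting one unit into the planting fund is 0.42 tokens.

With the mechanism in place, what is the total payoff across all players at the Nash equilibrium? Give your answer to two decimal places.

844.80 tokens

With the mechanism, a contributed unit returns (4.7/8) / 0.42 = 1.3988 per unit of net cost to the contributor — now above 1 — so contributing fully is weakly dominant for every player.
So the Nash equilibrium is full contribution by all 8; the group earns 8 × (20 × 0.58 + 4.7 × 20) = 844.80.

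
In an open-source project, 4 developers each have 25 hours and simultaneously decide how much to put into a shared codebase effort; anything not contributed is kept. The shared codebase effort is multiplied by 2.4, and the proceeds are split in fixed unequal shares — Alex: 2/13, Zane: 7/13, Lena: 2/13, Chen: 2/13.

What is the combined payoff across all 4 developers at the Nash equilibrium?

135.00 hours

Each unit j contributes comes back to j as 2.4 × (j's share), so j prefers to contribute only if that share exceeds 1/2.4 = 0.4167; otherwise keeping the unit dominates.
Zane alone (share 7/13) is above the threshold, contributing 25; the remaining 3 contribute 0. Total contributed: 25.
The shared codebase effort pays out 2.4 × 25 = 60.00 in total (split across the unequal shares, but the aggregate is all that matters for the group sum).
The 3 free-riders keep 25 each, adding 75. Group total = 75 + 60.00 = 135.00.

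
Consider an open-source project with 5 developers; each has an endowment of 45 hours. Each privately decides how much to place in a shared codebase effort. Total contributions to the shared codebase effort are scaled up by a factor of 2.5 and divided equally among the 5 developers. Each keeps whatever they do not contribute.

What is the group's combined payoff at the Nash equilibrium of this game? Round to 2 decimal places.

Each contributed unit returns 2.5/5 = 0.5000 to its contributor — below 1 — so contributing 0 is dominant for every player. At the Nash equilibrium everyone keeps their 45, and the group total is 5 × 45 = 225.

225.00 hours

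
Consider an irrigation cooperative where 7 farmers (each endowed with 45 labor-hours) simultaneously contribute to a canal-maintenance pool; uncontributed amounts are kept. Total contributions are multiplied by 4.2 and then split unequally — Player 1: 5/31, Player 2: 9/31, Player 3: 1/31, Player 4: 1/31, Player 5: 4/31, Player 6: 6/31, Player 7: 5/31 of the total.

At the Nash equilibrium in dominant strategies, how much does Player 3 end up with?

51.10 labor-hours

A player with share s gets back 4.2·s per unit contributed, so full contribution is dominant for anyone with s > 1/4.2 = 0.2381 and zero contribution is dominant for anyone below.
The only share above 0.2381 is Player 2's 9/31, contributing 45; the remaining 6 contribute 0. Total contributed: 45.
Player 3 keeps 45 and receives 4.2 × 45 × 1/31 = 6.10 from the canal-maintenance pool, for a payoff of 51.10.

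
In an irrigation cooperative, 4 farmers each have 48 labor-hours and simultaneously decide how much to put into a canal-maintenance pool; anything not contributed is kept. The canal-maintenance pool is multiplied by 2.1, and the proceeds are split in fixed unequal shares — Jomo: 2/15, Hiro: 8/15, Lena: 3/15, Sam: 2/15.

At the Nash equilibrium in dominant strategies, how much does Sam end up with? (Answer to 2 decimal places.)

61.44 labor-hours

A player with share s gets back 2.1·s per unit contributed, so full contribution is dominant for anyone with s > 1/2.1 = 0.4762 and zero contribution is dominant for anyone below.
The only share above 0.4762 is Hiro's 8/15, contributing 48; the remaining 3 contribute 0. Total contributed: 48.
Sam keeps 48 and receives 2.1 × 48 × 2/15 = 13.44 from the canal-maintenance pool, for a payoff of 61.44.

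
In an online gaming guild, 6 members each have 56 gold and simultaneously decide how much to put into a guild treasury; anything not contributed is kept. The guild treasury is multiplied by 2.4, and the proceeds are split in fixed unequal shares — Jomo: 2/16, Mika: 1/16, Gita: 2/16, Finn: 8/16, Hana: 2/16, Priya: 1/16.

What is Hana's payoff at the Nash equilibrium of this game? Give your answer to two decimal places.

For player j, contributing a unit is worthwhile iff 2.4 × (j's share) ≥ 1, i.e. iff j's share is at least 0.4167.
Finn alone (share 8/16) is above the threshold, contributing 56; the remaining 5 contribute 0. Total contributed: 56.
Hana keeps 56 and receives 2.4 × 56 × 2/16 = 16.80 from the guild treasury, for a payoff of 72.80.

72.80 gold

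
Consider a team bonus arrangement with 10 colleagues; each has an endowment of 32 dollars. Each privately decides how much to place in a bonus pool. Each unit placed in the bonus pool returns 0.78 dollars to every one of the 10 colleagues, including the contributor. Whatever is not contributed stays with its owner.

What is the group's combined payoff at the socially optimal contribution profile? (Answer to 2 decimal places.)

2496.00 dollars

Each contributed unit returns 7.800 to the group as a whole (0.78 to each of 10 players), which exceeds 1, so the social optimum is full contribution: group total = 7.800 × 320 = 2496.00.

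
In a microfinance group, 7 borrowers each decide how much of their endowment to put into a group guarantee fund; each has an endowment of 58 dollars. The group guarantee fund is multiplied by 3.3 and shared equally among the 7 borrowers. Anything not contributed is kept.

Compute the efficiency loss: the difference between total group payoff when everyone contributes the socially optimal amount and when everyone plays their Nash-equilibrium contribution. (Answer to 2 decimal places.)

933.80 dollars

Each contributed unit returns 3.3/7 = 0.4714 to its contributor — below 1 — so contributing 0 is dominant for every player. At the Nash equilibrium everyone keeps their 58, and the group total is 7 × 58 = 406.
Each contributed unit returns 3.300 to the group as a whole (0.4714 to each of 7 players), which exceeds 1, so the social optimum is full contribution: group total = 3.300 × 406 = 1339.80.
Efficiency loss = 1339.80 − 406 = 933.80.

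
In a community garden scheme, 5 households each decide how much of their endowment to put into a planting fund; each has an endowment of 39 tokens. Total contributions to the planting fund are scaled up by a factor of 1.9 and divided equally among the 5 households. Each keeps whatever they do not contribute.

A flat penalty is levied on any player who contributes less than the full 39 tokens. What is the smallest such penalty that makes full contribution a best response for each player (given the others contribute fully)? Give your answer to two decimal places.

24.18 tokens

Given the others contribute fully, the best deviation is to contribute 0 (any partial contribution still incurs the fine and gives up units whose private return 0.3800 is below 1).
Deviating from 39 to 0 saves 39 tokens but forfeits the deviator's share of the drop in the planting fund: 1.9/5 × 39 = 14.82.
So the deviation gain is 39 − 14.82 = 24.18, and the fine must be at least 24.18 tokens to wipe it out.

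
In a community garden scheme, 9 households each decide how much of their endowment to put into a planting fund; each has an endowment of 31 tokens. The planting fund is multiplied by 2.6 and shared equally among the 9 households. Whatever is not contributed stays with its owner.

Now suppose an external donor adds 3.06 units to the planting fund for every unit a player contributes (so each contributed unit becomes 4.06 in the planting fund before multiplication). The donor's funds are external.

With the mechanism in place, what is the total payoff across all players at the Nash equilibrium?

2945.12 tokens

Under the mechanism each unit contributed yields 2.6 × 4.06 / 9 = 1.1729 back to its contributor per unit of net cost, which exceeds 1, making full contribution the dominant choice for everyone.
So the Nash equilibrium is full contribution by all 9; the group earns 2.6 × 4.06 × 279 = 2945.12.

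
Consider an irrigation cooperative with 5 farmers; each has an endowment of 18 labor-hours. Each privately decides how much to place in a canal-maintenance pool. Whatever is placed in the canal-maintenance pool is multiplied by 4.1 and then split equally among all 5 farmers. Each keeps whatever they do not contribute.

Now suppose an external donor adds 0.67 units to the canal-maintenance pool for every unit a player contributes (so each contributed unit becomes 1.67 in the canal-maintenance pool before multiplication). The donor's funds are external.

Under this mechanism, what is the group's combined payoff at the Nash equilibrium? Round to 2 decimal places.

With the mechanism, a contributed unit returns 4.1 × 1.67 / 5 = 1.3694 per unit of net cost to the contributor — now above 1 — so contributing fully is weakly dominant for every player.
At the Nash equilibrium everyone contributes 18. Group total payoff = 4.1 × 1.67 × 90 = 616.23.

616.23 labor-hours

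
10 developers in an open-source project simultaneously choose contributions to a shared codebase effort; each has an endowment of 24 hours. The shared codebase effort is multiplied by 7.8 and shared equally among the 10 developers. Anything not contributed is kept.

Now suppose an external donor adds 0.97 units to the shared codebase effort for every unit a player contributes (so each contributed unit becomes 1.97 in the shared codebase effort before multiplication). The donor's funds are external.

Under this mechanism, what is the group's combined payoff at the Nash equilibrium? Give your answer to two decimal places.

With the mechanism, a contributed unit returns 7.8 × 1.97 / 10 = 1.5366 per unit of net cost to the contributor — now above 1 — so contributing fully is weakly dominant for every player.
So the Nash equilibrium is full contribution by all 10; the group earns 7.8 × 1.97 × 240 = 3687.84.

3687.84 hours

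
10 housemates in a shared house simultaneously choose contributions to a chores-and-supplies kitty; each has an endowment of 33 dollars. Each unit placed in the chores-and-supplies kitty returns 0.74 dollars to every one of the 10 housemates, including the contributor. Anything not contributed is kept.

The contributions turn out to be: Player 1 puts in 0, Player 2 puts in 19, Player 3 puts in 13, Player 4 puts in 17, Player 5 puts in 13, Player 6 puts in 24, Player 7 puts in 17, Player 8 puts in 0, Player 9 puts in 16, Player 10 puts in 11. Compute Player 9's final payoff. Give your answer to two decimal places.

Total contributed: 0 + 19 + 13 + 17 + 13 + 24 + 17 + 0 + 16 + 11 = 130.
Each receives 0.74 × 130 = 96.20 from the chores-and-supplies kitty.
Player 9 keeps 33 − 16 = 17, so Player 9's payoff is 17 + 96.20 = 113.20.

113.20 dollars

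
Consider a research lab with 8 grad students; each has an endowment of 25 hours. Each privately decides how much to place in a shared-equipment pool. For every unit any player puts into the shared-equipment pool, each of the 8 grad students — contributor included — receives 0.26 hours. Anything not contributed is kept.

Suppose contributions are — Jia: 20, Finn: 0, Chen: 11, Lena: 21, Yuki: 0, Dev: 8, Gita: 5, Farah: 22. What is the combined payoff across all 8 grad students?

Total contributed: 20 + 0 + 11 + 21 + 0 + 8 + 5 + 22 = 87; total kept: 8 × 25 − 87 = 113.
The shared-equipment pool pays out 0.26 × 8 × 87 = 180.96 in aggregate.
Group total = 113 + 180.96 = 293.96.

293.96 hours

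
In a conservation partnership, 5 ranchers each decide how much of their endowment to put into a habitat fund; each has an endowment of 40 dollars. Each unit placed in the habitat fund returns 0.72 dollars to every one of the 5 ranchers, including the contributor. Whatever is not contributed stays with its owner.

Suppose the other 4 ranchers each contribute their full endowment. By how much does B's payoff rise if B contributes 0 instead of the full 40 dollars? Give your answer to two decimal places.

11.20 dollars

Switching from a contribution of 40 to 0 lets B keep an extra 40 dollars, but lowers the habitat fund by 40, which costs B their own share of that drop: 0.72 × 40 = 28.80.
Net gain = 40 − 28.80 = 11.20. The private return per contributed unit (0.72) is below 1, so free-riding is indeed the best response regardless of what the others do.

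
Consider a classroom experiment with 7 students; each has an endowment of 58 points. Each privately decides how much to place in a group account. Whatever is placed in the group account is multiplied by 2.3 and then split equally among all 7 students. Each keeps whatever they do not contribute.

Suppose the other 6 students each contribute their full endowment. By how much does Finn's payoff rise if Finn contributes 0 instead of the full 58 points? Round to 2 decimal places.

Switching from a contribution of 58 to 0 lets Finn keep an extra 58 points, but lowers the group account by 58, which costs Finn their own share of that drop: 2.3/7 × 58 = 19.06.
Net gain = 58 − 19.06 = 38.94. The private return per contributed unit (0.3286) is below 1, so free-riding is indeed the best response regardless of what the others do.

38.94 points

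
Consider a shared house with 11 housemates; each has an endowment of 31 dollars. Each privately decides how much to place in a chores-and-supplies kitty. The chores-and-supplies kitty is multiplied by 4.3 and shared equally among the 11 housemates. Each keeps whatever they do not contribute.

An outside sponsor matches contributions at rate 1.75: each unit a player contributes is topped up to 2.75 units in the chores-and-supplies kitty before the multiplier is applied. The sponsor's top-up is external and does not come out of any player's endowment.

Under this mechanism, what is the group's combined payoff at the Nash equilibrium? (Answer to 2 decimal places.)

4032.33 dollars

Under the mechanism each unit contributed yields 4.3 × 2.75 / 11 = 1.0750 back to its contributor per unit of net cost, which exceeds 1, making full contribution the dominant choice for everyone.
So the Nash equilibrium is full contribution by all 11; the group earns 4.3 × 2.75 × 341 = 4032.33.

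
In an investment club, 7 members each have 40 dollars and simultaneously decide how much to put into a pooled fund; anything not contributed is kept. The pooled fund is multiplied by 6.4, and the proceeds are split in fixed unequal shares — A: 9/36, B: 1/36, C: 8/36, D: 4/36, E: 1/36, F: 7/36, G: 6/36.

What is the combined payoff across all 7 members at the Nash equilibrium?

A player with share s gets back 6.4·s per unit contributed, so full contribution is dominant for anyone with s > 1/6.4 = 0.1563 and zero contribution is dominant for anyone below.
The shares above 0.1563 belong to A, C, F and G, contributing 40 each; the remaining 3 contribute 0. Total contributed: 160.
The pooled fund pays out 6.4 × 160 = 1024.00 in total (split across the unequal shares, but the aggregate is all that matters for the group sum).
The 3 free-riders keep 40 each, adding 120. Group total = 120 + 1024.00 = 1144.00.

1144.00 dollars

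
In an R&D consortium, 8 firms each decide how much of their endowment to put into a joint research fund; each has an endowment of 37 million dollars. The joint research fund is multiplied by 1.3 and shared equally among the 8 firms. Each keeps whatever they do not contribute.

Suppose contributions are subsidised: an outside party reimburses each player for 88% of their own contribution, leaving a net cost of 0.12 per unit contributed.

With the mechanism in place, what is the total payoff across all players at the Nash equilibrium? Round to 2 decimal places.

645.28 million dollars

Under the mechanism each unit contributed yields (1.3/8) / 0.12 = 1.3542 back to its contributor per unit of net cost, which exceeds 1, making full contribution the dominant choice for everyone.
At the Nash equilibrium everyone contributes 37. Group total payoff = 8 × (37 × 0.88 + 1.3 × 37) = 645.28.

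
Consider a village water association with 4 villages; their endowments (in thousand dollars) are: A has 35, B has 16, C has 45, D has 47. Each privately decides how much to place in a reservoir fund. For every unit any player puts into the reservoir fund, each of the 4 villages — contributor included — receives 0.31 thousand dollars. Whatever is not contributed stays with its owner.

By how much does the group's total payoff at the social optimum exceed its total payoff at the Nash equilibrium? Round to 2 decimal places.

The private return per contributed unit is 0.31 < 1 for everyone, so the Nash equilibrium is zero contribution and the group total is Σ E_j = 35 + 16 + 45 + 47 = 143.
Each contributed unit returns 1.240 to the group, so the social optimum is full contribution by everyone: group total = 1.240 × 143 = 177.32.
Efficiency loss = (1.240 − 1) × 143 = 34.32.

34.32 thousand dollars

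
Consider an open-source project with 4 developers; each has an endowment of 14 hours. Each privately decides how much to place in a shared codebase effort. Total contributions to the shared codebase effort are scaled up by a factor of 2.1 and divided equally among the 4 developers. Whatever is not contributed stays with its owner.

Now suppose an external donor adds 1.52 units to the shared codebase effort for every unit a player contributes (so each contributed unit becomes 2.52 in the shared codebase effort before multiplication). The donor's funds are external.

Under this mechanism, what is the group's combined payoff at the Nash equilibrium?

296.35 hours

With the mechanism, a contributed unit returns 2.1 × 2.52 / 4 = 1.3230 per unit of net cost to the contributor — now above 1 — so contributing fully is weakly dominant for every player.
So the Nash equilibrium is full contribution by all 4; the group earns 2.1 × 2.52 × 56 = 296.35.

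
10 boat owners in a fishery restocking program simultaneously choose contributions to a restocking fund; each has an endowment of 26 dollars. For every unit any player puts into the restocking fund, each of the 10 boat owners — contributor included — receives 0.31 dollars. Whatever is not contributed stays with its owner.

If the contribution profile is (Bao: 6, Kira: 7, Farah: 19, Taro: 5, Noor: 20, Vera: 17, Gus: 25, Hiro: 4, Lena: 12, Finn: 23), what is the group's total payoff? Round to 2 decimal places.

Total contributed: 6 + 7 + 19 + 5 + 20 + 17 + 25 + 4 + 12 + 23 = 138; total kept: 10 × 26 − 138 = 122.
The restocking fund pays out 0.31 × 10 × 138 = 427.80 in aggregate.
Group total = 122 + 427.80 = 549.80.

549.80 dollars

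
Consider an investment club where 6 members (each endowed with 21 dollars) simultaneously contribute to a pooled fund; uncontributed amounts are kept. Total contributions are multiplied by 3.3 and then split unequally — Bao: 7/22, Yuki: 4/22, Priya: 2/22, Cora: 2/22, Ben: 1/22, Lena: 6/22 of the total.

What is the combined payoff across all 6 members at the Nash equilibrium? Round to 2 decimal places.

174.30 dollars

For player j, contributing a unit is worthwhile iff 3.3 × (j's share) ≥ 1, i.e. iff j's share is at least 0.3030.
Only Bao (7/22) clears that bar, contributing 21; the remaining 5 contribute 0. Total contributed: 21.
The pooled fund pays out 3.3 × 21 = 69.30 in total (split across the unequal shares, but the aggregate is all that matters for the group sum).
The 5 free-riders keep 21 each, adding 105. Group total = 105 + 69.30 = 174.30.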